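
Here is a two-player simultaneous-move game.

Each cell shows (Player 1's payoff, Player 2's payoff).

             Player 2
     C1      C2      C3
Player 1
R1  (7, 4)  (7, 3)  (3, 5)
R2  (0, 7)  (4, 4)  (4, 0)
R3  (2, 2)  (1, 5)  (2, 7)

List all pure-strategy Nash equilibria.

Player 1 against C1: payoffs 7, 0, 2 → best response R1.
Player 1 against C2: payoffs 7, 4, 1 → best response R1.
Player 1 against C3: payoffs 3, 4, 2 → best response R2.
Player 2 against R1: payoffs 4, 3, 5 → best response C3.
Player 2 against R2: payoffs 7, 4, 0 → best response C1.
Player 2 against R3: payoffs 2, 5, 7 → best response C3.
No profile is a mutual best response for all players.

This game has no pure Nash equilibrium.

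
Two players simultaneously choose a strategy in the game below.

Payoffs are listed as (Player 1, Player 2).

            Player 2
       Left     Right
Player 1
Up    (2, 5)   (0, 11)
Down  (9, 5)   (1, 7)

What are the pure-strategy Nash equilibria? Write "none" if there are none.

(Up, Left): Player 1 can switch to Down (2 → 9). Not NE.
(Up, Right): Player 1 can switch to Down (0 → 1). Not NE.
(Down, Left): Player 2 can switch to Right (5 → 7). Not NE.
(Down, Right): Player 1 gets 1, best alternative 0; Player 2 gets 7, best alternative 5. No profitable deviation — NE.

The unique pure-strategy Nash equilibrium is (Down, Right).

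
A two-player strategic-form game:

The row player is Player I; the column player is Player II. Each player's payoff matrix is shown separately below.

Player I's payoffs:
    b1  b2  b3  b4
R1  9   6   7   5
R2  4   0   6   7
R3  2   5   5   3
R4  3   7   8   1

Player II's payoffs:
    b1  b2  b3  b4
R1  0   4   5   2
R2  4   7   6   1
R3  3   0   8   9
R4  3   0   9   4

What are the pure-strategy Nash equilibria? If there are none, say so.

For each strategy profile, look for a profitable unilateral deviation.
(R1, b1): Player II can switch to b2 (0 → 4). Not NE.
(R1, b2): Player I can switch to R4 (6 → 7). Not NE.
(R1, b3): Player I can switch to R4 (7 → 8). Not NE.
(R1, b4): Player I can switch to R2 (5 → 7). Not NE.
(R2, b1): Player I can switch to R1 (4 → 9). Not NE.
(R2, b2): Player I can switch to R1 (0 → 6). Not NE.
(R2, b3): Player I can switch to R1 (6 → 7). Not NE.
(R2, b4): Player II can switch to b1 (1 → 4). Not NE.
(R4, b3): Player I gets 8, best alternative 7; Player II gets 9, best alternative 4. No profitable deviation — NE.
(The remaining 7 profiles each have a profitable deviation by the same check.)

The unique pure-strategy Nash equilibrium is (R4, b3).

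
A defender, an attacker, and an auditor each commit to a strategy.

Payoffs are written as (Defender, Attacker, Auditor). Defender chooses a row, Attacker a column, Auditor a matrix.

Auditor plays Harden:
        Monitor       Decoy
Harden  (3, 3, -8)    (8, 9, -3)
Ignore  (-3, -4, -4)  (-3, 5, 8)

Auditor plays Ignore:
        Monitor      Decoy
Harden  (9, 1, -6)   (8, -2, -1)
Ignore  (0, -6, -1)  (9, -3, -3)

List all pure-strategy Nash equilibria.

Pure NE: (Harden, Monitor, Ignore)

For each strategy profile, look for a profitable unilateral deviation.
(Harden, Monitor, Harden): Attacker can switch to Decoy (3 → 9). Not NE.
(Harden, Monitor, Ignore): Defender gets 9, best alternative 0; Attacker gets 1, best alternative -2; Auditor gets -6, best alternative -8. No profitable deviation — NE.
(Harden, Decoy, Harden): Auditor can switch to Ignore (-3 → -1). Not NE.
(Harden, Decoy, Ignore): Defender can switch to Ignore (8 → 9). Not NE.
(Ignore, Monitor, Harden): Defender can switch to Harden (-3 → 3). Not NE.
(Ignore, Monitor, Ignore): Defender can switch to Harden (0 → 9). Not NE.
(Ignore, Decoy, Harden): Defender can switch to Harden (-3 → 8). Not NE.
(Ignore, Decoy, Ignore): Auditor can switch to Harden (-3 → 8). Not NE.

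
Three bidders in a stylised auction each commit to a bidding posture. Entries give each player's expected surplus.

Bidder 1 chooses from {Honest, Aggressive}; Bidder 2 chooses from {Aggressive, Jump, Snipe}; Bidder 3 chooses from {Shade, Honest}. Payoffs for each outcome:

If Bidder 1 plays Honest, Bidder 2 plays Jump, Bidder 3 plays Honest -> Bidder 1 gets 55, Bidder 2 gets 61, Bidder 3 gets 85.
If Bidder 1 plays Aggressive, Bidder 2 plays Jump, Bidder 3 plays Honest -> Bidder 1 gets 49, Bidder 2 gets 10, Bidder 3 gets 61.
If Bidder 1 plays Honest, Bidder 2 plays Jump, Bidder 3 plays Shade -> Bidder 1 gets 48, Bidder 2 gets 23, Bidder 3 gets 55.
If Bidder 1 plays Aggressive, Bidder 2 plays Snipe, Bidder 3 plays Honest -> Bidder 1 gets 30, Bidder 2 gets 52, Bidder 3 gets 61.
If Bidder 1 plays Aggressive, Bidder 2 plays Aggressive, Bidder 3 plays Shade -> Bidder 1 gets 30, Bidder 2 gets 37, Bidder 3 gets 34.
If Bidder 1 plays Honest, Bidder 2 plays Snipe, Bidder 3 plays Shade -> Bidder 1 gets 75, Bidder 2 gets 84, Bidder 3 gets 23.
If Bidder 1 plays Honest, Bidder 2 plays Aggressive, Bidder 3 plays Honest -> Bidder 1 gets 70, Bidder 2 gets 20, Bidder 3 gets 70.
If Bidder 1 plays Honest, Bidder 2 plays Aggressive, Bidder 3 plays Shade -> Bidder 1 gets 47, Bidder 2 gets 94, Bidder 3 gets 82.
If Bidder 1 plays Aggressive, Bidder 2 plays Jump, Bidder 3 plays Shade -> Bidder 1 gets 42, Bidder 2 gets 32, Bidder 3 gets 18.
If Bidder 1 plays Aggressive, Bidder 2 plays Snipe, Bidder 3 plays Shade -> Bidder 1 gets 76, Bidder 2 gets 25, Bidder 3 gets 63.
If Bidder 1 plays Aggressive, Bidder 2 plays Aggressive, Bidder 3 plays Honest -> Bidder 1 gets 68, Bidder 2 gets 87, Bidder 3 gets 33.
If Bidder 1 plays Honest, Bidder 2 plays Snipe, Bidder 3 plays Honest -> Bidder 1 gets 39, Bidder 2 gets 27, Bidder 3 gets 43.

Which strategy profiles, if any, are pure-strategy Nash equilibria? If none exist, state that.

(Honest, Aggressive, Shade): Bidder 1 gets 47, best alternative 30; Bidder 2 gets 94, best alternative 84; Bidder 3 gets 82, best alternative 70. No profitable deviation — NE.
(Honest, Aggressive, Honest): Bidder 2 can switch to Jump (20 → 61). Not NE.
(Honest, Jump, Shade): Bidder 2 can switch to Aggressive (23 → 94). Not NE.
(Honest, Jump, Honest): Bidder 1 gets 55, best alternative 49; Bidder 2 gets 61, best alternative 27; Bidder 3 gets 85, best alternative 55. No profitable deviation — NE.
(Honest, Snipe, Shade): Bidder 1 can switch to Aggressive (75 → 76). Not NE.
(Honest, Snipe, Honest): Bidder 2 can switch to Jump (27 → 61). Not NE.
(Aggressive, Aggressive, Shade): Bidder 1 can switch to Honest (30 → 47). Not NE.
(Aggressive, Aggressive, Honest): Bidder 1 can switch to Honest (68 → 70). Not NE.
(The remaining 4 profiles each have a profitable deviation by the same check.)

Pure-strategy Nash equilibria: (Honest, Aggressive, Shade); (Honest, Jump, Honest)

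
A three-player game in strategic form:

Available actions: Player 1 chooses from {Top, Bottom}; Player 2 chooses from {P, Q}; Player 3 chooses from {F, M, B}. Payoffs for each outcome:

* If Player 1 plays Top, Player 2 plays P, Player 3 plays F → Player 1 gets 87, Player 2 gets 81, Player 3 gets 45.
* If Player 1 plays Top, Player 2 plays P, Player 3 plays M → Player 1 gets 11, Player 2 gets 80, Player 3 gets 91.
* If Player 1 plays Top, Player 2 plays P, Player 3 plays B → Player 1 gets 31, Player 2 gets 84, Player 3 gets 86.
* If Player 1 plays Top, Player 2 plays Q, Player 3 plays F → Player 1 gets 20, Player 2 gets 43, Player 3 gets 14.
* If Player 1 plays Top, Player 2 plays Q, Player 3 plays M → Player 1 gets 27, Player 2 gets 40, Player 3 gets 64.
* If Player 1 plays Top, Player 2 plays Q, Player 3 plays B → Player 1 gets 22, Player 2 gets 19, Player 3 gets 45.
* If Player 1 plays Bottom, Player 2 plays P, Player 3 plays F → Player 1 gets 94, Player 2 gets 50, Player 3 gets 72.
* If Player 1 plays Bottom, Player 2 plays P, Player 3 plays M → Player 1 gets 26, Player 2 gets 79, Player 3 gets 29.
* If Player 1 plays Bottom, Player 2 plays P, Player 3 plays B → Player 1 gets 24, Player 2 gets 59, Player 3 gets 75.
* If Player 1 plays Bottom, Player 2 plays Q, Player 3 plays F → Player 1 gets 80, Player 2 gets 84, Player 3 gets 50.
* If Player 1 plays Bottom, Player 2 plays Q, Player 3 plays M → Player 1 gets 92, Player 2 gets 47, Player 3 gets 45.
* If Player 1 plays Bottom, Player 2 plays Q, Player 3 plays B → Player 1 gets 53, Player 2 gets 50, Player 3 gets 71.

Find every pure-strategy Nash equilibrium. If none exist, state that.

No pure-strategy Nash equilibrium.

Mark each player's best response to every combination of opponents' strategies; a profile where every player is best-responding is a pure Nash equilibrium.
Player 1 against (P, F): payoffs 87, 94 → best response Bottom.
Player 1 against (P, M): payoffs 11, 26 → best response Bottom.
Player 1 against (P, B): payoffs 31, 24 → best response Top.
Player 1 against (Q, F): payoffs 20, 80 → best response Bottom.
Player 1 against (Q, M): payoffs 27, 92 → best response Bottom.
Player 1 against (Q, B): payoffs 22, 53 → best response Bottom.
Player 2 against (Top, F): payoffs 81, 43 → best response P.
Player 2 against (Top, M): payoffs 80, 40 → best response P.
Player 2 against (Top, B): payoffs 84, 19 → best response P.
Player 2 against (Bottom, F): payoffs 50, 84 → best response Q.
Player 2 against (Bottom, M): payoffs 79, 47 → best response P.
Player 2 against (Bottom, B): payoffs 59, 50 → best response P.
Player 3 against (Top, P): payoffs 45, 91, 86 → best response M.
Player 3 against (Top, Q): payoffs 14, 64, 45 → best response M.
Player 3 against (Bottom, P): payoffs 72, 29, 75 → best response B.
Player 3 against (Bottom, Q): payoffs 50, 45, 71 → best response B.
No profile is a mutual best response for all players.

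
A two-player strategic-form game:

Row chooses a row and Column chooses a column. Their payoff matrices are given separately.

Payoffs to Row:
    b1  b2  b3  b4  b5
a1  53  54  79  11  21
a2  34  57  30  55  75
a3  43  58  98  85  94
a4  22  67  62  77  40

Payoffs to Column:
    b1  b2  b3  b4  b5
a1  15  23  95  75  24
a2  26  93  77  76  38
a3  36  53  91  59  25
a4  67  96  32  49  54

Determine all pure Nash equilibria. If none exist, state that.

For each strategy profile, look for a profitable unilateral deviation.
(a1, b1): Column can switch to b2 (15 → 23). Not NE.
(a1, b2): Row can switch to a2 (54 → 57). Not NE.
(a1, b3): Row can switch to a3 (79 → 98). Not NE.
(a1, b4): Row can switch to a2 (11 → 55). Not NE.
(a1, b5): Row can switch to a2 (21 → 75). Not NE.
(a2, b1): Row can switch to a1 (34 → 53). Not NE.
(a2, b2): Row can switch to a3 (57 → 58). Not NE.
(a2, b3): Row can switch to a1 (30 → 79). Not NE.
(a2, b4): Row can switch to a3 (55 → 85). Not NE.
(a2, b5): Row can switch to a3 (75 → 94). Not NE.
(a3, b1): Row can switch to a1 (43 → 53). Not NE.
(a3, b2): Row can switch to a4 (58 → 67). Not NE.
(a3, b3): Row gets 98, best alternative 79; Column gets 91, best alternative 59. No profitable deviation — NE.
(a4, b2): Row gets 67, best alternative 58; Column gets 96, best alternative 67. No profitable deviation — NE.
(The remaining 6 profiles each have a profitable deviation by the same check.)

Pure-strategy Nash equilibria: (a3, b3), (a4, b2)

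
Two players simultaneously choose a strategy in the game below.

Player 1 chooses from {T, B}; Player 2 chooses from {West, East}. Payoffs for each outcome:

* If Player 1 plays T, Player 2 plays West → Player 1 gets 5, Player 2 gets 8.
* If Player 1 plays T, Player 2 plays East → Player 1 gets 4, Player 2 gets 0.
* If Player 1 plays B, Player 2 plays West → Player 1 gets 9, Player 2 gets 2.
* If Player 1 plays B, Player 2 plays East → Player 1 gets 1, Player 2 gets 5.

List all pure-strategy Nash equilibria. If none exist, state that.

This game has no pure Nash equilibrium.

For each strategy profile, look for a profitable unilateral deviation.
(T, West): Player 1 can switch to B (5 → 9). Not NE.
(T, East): Player 2 can switch to West (0 → 8). Not NE.
(B, West): Player 2 can switch to East (2 → 5). Not NE.
(B, East): Player 1 can switch to T (1 → 4). Not NE.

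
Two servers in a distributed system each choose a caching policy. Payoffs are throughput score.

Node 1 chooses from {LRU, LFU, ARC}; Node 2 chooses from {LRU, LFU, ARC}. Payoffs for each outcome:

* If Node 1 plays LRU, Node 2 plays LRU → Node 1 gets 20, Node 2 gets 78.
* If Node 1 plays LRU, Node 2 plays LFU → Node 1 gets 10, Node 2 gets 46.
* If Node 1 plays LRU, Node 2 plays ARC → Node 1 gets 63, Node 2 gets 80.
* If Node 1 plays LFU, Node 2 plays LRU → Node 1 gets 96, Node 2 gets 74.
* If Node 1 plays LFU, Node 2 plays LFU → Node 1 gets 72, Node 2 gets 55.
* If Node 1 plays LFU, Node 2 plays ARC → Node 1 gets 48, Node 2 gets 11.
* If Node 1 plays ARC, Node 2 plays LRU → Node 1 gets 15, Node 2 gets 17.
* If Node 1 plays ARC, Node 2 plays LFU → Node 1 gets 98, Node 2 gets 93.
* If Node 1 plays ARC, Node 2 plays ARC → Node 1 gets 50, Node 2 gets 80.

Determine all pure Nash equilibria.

Node 1 against LRU: payoffs 20, 96, 15 → best response LFU.
Node 1 against LFU: payoffs 10, 72, 98 → best response ARC.
Node 1 against ARC: payoffs 63, 48, 50 → best response LRU.
Node 2 against LRU: payoffs 78, 46, 80 → best response ARC.
Node 2 against LFU: payoffs 74, 55, 11 → best response LRU.
Node 2 against ARC: payoffs 17, 93, 80 → best response LFU.
Mutual best responses: (LRU, ARC); (LFU, LRU); (ARC, LFU).

(LRU, ARC), (LFU, LRU), (ARC, LFU)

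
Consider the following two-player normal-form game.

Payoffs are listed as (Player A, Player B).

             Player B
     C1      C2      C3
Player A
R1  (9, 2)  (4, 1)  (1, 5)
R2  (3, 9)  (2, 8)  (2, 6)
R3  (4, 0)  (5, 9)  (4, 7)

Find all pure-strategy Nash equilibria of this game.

For each player, find the best response to each opponent profile; mutual best responses are the pure NE.
Player A against C1: payoffs 9, 3, 4 → best response R1.
Player A against C2: payoffs 4, 2, 5 → best response R3.
Player A against C3: payoffs 1, 2, 4 → best response R3.
Player B against R1: payoffs 2, 1, 5 → best response C3.
Player B against R2: payoffs 9, 8, 6 → best response C1.
Player B against R3: payoffs 0, 9, 7 → best response C2.
Mutual best responses: (R3, C2).

(R3, C2)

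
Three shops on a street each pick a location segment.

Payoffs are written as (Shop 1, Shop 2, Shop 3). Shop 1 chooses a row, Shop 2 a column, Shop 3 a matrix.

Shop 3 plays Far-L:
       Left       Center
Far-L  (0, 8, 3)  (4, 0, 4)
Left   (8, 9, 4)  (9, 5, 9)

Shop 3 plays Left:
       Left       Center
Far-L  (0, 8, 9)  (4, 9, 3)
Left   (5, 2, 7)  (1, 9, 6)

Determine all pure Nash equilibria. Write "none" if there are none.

There is no pure-strategy Nash equilibrium.

Shop 1 against (Left, Far-L): payoffs 0, 8 → best response Left.
Shop 1 against (Left, Left): payoffs 0, 5 → best response Left.
Shop 1 against (Center, Far-L): payoffs 4, 9 → best response Left.
Shop 1 against (Center, Left): payoffs 4, 1 → best response Far-L.
Shop 2 against (Far-L, Far-L): payoffs 8, 0 → best response Left.
Shop 2 against (Far-L, Left): payoffs 8, 9 → best response Center.
Shop 2 against (Left, Far-L): payoffs 9, 5 → best response Left.
Shop 2 against (Left, Left): payoffs 2, 9 → best response Center.
Shop 3 against (Far-L, Left): payoffs 3, 9 → best response Left.
Shop 3 against (Far-L, Center): payoffs 4, 3 → best response Far-L.
Shop 3 against (Left, Left): payoffs 4, 7 → best response Left.
Shop 3 against (Left, Center): payoffs 9, 6 → best response Far-L.
No profile is a mutual best response for all players.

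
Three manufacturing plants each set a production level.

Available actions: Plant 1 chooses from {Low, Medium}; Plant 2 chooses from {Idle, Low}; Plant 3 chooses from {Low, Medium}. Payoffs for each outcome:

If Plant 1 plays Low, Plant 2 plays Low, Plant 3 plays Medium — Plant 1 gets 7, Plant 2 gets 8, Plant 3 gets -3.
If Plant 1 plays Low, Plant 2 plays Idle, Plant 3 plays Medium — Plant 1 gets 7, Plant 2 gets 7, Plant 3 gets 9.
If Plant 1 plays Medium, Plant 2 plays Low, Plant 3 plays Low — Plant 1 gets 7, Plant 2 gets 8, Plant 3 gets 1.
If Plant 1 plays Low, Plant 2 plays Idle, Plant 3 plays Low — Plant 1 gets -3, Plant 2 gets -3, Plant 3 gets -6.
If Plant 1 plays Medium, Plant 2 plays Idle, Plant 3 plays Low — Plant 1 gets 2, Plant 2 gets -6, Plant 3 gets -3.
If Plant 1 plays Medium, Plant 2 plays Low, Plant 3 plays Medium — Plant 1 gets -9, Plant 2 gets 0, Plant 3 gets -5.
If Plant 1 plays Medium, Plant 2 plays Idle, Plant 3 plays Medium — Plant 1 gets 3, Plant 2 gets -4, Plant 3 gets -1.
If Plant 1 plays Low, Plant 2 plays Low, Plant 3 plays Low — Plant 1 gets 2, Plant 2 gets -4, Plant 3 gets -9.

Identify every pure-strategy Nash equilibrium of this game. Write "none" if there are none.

Check each profile: it is a Nash equilibrium iff no player can strictly gain by switching unilaterally.
(Low, Idle, Low): Plant 1 can switch to Medium (-3 → 2). Not NE.
(Low, Idle, Medium): Plant 2 can switch to Low (7 → 8). Not NE.
(Low, Low, Low): Plant 1 can switch to Medium (2 → 7). Not NE.
(Low, Low, Medium): Plant 1 gets 7, best alternative -9; Plant 2 gets 8, best alternative 7; Plant 3 gets -3, best alternative -9. No profitable deviation — NE.
(Medium, Idle, Low): Plant 2 can switch to Low (-6 → 8). Not NE.
(Medium, Idle, Medium): Plant 1 can switch to Low (3 → 7). Not NE.
(Medium, Low, Low): Plant 1 gets 7, best alternative 2; Plant 2 gets 8, best alternative -6; Plant 3 gets 1, best alternative -5. No profitable deviation — NE.
(Medium, Low, Medium): Plant 1 can switch to Low (-9 → 7). Not NE.

Pure-strategy Nash equilibria: (Low, Low, Medium); (Medium, Low, Low)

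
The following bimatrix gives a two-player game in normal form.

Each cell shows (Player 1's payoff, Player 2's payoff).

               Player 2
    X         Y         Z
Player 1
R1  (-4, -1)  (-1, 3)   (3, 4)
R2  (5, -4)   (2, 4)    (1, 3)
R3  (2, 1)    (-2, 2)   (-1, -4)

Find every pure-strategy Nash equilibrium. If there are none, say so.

Player 1 against X: payoffs -4, 5, 2 → best response R2.
Player 1 against Y: payoffs -1, 2, -2 → best response R2.
Player 1 against Z: payoffs 3, 1, -1 → best response R1.
Player 2 against R1: payoffs -1, 3, 4 → best response Z.
Player 2 against R2: payoffs -4, 4, 3 → best response Y.
Player 2 against R3: payoffs 1, 2, -4 → best response Y.
Mutual best responses: (R1, Z); (R2, Y).

Pure-strategy Nash equilibria: (R1, Z), (R2, Y)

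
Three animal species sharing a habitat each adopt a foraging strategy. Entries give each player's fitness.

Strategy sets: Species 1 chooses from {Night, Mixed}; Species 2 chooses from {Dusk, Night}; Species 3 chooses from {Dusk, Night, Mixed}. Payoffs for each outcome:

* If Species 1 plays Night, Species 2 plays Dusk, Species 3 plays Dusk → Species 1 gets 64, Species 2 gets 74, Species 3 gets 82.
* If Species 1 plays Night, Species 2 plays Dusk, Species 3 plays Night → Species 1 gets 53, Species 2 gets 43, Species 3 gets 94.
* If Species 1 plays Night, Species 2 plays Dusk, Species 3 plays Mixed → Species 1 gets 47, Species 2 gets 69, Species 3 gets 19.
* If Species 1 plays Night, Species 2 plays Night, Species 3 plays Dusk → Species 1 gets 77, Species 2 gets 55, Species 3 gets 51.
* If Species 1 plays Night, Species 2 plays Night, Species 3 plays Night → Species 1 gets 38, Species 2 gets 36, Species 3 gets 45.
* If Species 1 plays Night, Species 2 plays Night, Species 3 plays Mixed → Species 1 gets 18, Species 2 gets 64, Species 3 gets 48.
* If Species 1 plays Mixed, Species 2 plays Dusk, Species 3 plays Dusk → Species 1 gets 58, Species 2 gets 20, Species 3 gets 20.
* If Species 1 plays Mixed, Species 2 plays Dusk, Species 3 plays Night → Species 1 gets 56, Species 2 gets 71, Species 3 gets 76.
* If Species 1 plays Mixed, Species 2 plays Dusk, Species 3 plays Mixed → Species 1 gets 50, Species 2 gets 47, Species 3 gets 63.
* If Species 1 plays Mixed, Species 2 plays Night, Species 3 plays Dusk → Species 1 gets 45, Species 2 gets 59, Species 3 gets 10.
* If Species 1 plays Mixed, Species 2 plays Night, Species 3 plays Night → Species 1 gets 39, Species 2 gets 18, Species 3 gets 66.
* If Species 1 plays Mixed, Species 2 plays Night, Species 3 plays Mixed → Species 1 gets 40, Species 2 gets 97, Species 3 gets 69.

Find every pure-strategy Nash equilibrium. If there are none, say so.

Mark each player's best response to every combination of opponents' strategies; a profile where every player is best-responding is a pure Nash equilibrium.
Species 1 against (Dusk, Dusk): payoffs 64, 58 → best response Night.
Species 1 against (Dusk, Night): payoffs 53, 56 → best response Mixed.
Species 1 against (Dusk, Mixed): payoffs 47, 50 → best response Mixed.
Species 1 against (Night, Dusk): payoffs 77, 45 → best response Night.
Species 1 against (Night, Night): payoffs 38, 39 → best response Mixed.
Species 1 against (Night, Mixed): payoffs 18, 40 → best response Mixed.
Species 2 against (Night, Dusk): payoffs 74, 55 → best response Dusk.
Species 2 against (Night, Night): payoffs 43, 36 → best response Dusk.
Species 2 against (Night, Mixed): payoffs 69, 64 → best response Dusk.
Species 2 against (Mixed, Dusk): payoffs 20, 59 → best response Night.
Species 2 against (Mixed, Night): payoffs 71, 18 → best response Dusk.
Species 2 against (Mixed, Mixed): payoffs 47, 97 → best response Night.
Species 3 against (Night, Dusk): payoffs 82, 94, 19 → best response Night.
Species 3 against (Night, Night): payoffs 51, 45, 48 → best response Dusk.
Species 3 against (Mixed, Dusk): payoffs 20, 76, 63 → best response Night.
Species 3 against (Mixed, Night): payoffs 10, 66, 69 → best response Mixed.
Mutual best responses: (Mixed, Dusk, Night); (Mixed, Night, Mixed).

The pure Nash equilibria are (Mixed, Dusk, Night); (Mixed, Night, Mixed).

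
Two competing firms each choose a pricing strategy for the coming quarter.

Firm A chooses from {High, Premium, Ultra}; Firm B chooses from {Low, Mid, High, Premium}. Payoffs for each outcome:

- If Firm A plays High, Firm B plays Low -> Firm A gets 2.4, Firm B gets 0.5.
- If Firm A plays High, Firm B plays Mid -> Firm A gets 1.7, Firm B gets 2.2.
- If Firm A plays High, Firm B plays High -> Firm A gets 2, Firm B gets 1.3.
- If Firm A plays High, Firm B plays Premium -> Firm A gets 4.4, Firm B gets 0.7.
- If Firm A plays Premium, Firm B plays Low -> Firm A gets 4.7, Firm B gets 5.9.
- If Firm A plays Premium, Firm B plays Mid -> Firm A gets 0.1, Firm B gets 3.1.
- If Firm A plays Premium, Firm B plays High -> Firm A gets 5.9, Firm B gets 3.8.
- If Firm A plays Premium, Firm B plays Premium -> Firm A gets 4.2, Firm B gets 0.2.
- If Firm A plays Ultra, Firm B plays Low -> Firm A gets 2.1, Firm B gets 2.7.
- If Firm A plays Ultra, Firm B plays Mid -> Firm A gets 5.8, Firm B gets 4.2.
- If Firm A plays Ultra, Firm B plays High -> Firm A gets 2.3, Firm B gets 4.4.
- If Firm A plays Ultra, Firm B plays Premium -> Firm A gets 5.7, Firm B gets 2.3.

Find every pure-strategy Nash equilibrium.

Firm A against Low: payoffs 2.4, 4.7, 2.1 → best response Premium.
Firm A against Mid: payoffs 1.7, 0.1, 5.8 → best response Ultra.
Firm A against High: payoffs 2, 5.9, 2.3 → best response Premium.
Firm A against Premium: payoffs 4.4, 4.2, 5.7 → best response Ultra.
Firm B against High: payoffs 0.5, 2.2, 1.3, 0.7 → best response Mid.
Firm B against Premium: payoffs 5.9, 3.1, 3.8, 0.2 → best response Low.
Firm B against Ultra: payoffs 2.7, 4.2, 4.4, 2.3 → best response High.
Mutual best responses: (Premium, Low).

Pure NE: (Premium, Low)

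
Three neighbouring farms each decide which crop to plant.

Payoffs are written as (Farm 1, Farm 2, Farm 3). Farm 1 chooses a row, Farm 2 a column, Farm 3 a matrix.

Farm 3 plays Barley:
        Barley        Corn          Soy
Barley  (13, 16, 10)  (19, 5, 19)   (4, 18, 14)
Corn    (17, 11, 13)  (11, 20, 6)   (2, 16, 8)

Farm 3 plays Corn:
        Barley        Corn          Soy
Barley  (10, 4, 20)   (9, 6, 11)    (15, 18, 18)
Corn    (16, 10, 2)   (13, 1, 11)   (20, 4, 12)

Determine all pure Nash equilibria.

There is no pure-strategy Nash equilibrium.

Check each profile: it is a Nash equilibrium iff no player can strictly gain by switching unilaterally.
(Barley, Barley, Barley): Farm 1 can switch to Corn (13 → 17). Not NE.
(Barley, Barley, Corn): Farm 1 can switch to Corn (10 → 16). Not NE.
(Barley, Corn, Barley): Farm 2 can switch to Barley (5 → 16). Not NE.
(Barley, Corn, Corn): Farm 1 can switch to Corn (9 → 13). Not NE.
(Barley, Soy, Barley): Farm 3 can switch to Corn (14 → 18). Not NE.
(Barley, Soy, Corn): Farm 1 can switch to Corn (15 → 20). Not NE.
(Corn, Barley, Barley): Farm 2 can switch to Corn (11 → 20). Not NE.
(Corn, Barley, Corn): Farm 3 can switch to Barley (2 → 13). Not NE.
(Corn, Corn, Barley): Farm 1 can switch to Barley (11 → 19). Not NE.
(Corn, Corn, Corn): Farm 2 can switch to Barley (1 → 10). Not NE.
(Corn, Soy, Barley): Farm 1 can switch to Barley (2 → 4). Not NE.
(Corn, Soy, Corn): Farm 2 can switch to Barley (4 → 10). Not NE.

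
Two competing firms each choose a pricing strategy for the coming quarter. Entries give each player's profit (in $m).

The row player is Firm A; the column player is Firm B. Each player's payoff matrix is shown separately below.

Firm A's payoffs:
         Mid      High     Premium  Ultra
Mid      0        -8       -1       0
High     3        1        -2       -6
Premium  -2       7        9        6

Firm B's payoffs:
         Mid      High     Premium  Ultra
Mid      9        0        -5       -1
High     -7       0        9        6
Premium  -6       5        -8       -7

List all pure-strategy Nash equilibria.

Mark each player's best response to every combination of opponents' strategies; a profile where every player is best-responding is a pure Nash equilibrium.
Firm A against Mid: payoffs 0, 3, -2 → best response High.
Firm A against High: payoffs -8, 1, 7 → best response Premium.
Firm A against Premium: payoffs -1, -2, 9 → best response Premium.
Firm A against Ultra: payoffs 0, -6, 6 → best response Premium.
Firm B against Mid: payoffs 9, 0, -5, -1 → best response Mid.
Firm B against High: payoffs -7, 0, 9, 6 → best response Premium.
Firm B against Premium: payoffs -6, 5, -8, -7 → best response High.
Mutual best responses: (Premium, High).

(Premium, High)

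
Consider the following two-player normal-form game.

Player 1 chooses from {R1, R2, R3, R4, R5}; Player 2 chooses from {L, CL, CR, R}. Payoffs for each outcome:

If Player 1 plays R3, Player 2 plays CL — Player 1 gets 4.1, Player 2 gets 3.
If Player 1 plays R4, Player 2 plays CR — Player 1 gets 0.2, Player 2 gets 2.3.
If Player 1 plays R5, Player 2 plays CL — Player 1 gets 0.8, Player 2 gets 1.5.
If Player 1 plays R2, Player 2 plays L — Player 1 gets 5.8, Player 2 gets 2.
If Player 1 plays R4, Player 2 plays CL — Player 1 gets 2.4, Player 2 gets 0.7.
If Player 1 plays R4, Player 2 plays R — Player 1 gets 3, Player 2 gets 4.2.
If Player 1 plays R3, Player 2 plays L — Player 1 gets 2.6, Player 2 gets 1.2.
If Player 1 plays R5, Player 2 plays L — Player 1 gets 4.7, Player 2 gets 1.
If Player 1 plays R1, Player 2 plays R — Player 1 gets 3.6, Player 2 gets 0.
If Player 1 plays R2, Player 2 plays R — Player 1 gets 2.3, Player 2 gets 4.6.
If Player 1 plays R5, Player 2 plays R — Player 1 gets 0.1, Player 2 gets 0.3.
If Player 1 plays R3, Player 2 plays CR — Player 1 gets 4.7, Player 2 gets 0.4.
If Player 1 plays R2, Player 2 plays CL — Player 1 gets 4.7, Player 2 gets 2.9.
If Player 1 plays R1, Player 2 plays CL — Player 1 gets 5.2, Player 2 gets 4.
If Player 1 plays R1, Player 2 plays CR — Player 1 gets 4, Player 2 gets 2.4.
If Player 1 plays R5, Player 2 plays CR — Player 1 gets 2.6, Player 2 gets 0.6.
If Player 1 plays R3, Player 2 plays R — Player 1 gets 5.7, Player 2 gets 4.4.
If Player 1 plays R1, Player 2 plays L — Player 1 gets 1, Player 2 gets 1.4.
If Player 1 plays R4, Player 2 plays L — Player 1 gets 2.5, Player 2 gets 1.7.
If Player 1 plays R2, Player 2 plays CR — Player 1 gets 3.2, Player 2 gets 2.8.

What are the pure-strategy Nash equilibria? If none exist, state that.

(R1, L): Player 1 can switch to R2 (1 → 5.8). Not NE.
(R1, CL): Player 1 gets 5.2, best alternative 4.7; Player 2 gets 4, best alternative 2.4. No profitable deviation — NE.
(R1, CR): Player 1 can switch to R3 (4 → 4.7). Not NE.
(R1, R): Player 1 can switch to R3 (3.6 → 5.7). Not NE.
(R2, L): Player 2 can switch to CL (2 → 2.9). Not NE.
(R2, CL): Player 1 can switch to R1 (4.7 → 5.2). Not NE.
(R2, CR): Player 1 can switch to R1 (3.2 → 4). Not NE.
(R2, R): Player 1 can switch to R1 (2.3 → 3.6). Not NE.
(R3, L): Player 1 can switch to R2 (2.6 → 5.8). Not NE.
(R3, CL): Player 1 can switch to R1 (4.1 → 5.2). Not NE.
(R3, CR): Player 2 can switch to L (0.4 → 1.2). Not NE.
(R3, R): Player 1 gets 5.7, best alternative 3.6; Player 2 gets 4.4, best alternative 3. No profitable deviation — NE.
(R4, L): Player 1 can switch to R2 (2.5 → 5.8). Not NE.
(R4, CL): Player 1 can switch to R1 (2.4 → 5.2). Not NE.
(The remaining 6 profiles each have a profitable deviation by the same check.)

The pure Nash equilibria are (R1, CL); (R3, R).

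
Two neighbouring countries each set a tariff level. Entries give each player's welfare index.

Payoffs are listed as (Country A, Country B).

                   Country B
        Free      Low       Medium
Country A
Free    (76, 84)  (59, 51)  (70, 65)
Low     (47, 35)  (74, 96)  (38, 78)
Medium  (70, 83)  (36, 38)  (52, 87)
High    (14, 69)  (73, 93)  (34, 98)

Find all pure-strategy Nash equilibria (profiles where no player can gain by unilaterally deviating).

(Free, Free); (Low, Low)

(Free, Free): Country A gets 76, best alternative 70; Country B gets 84, best alternative 65. No profitable deviation — NE.
(Free, Low): Country A can switch to Low (59 → 74). Not NE.
(Free, Medium): Country B can switch to Free (65 → 84). Not NE.
(Low, Free): Country A can switch to Free (47 → 76). Not NE.
(Low, Low): Country A gets 74, best alternative 73; Country B gets 96, best alternative 78. No profitable deviation — NE.
(Low, Medium): Country A can switch to Free (38 → 70). Not NE.
(Medium, Free): Country A can switch to Free (70 → 76). Not NE.
(Medium, Low): Country A can switch to Free (36 → 59). Not NE.
(Medium, Medium): Country A can switch to Free (52 → 70). Not NE.
(High, Free): Country A can switch to Free (14 → 76). Not NE.
(The remaining 2 profiles each have a profitable deviation by the same check.)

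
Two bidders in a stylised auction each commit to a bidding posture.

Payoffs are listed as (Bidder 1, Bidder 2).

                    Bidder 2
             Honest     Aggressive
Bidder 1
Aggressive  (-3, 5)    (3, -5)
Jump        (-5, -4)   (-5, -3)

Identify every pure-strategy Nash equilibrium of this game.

(Aggressive, Honest)

Mark each player's best response to every combination of opponents' strategies; a profile where every player is best-responding is a pure Nash equilibrium.
Bidder 1 against Honest: payoffs -3, -5 → best response Aggressive.
Bidder 1 against Aggressive: payoffs 3, -5 → best response Aggressive.
Bidder 2 against Aggressive: payoffs 5, -5 → best response Honest.
Bidder 2 against Jump: payoffs -4, -3 → best response Aggressive.
Mutual best responses: (Aggressive, Honest).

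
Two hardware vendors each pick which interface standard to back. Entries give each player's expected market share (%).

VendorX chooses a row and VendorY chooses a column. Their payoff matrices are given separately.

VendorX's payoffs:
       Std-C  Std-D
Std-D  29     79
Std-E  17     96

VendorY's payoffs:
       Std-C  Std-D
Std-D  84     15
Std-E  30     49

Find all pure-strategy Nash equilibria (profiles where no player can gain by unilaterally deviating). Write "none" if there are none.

VendorX against Std-C: payoffs 29, 17 → best response Std-D.
VendorX against Std-D: payoffs 79, 96 → best response Std-E.
VendorY against Std-D: payoffs 84, 15 → best response Std-C.
VendorY against Std-E: payoffs 30, 49 → best response Std-D.
Mutual best responses: (Std-D, Std-C); (Std-E, Std-D).

The pure Nash equilibria are (Std-D, Std-C), (Std-E, Std-D).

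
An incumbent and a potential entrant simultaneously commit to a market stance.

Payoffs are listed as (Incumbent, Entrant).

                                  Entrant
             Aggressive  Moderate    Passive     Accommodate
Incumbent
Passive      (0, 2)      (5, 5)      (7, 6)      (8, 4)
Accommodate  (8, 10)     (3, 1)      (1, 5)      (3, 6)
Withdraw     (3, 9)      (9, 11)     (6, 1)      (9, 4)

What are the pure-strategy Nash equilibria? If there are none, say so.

(Passive, Aggressive): Incumbent can switch to Accommodate (0 → 8). Not NE.
(Passive, Moderate): Incumbent can switch to Withdraw (5 → 9). Not NE.
(Passive, Passive): Incumbent gets 7, best alternative 6; Entrant gets 6, best alternative 5. No profitable deviation — NE.
(Passive, Accommodate): Incumbent can switch to Withdraw (8 → 9). Not NE.
(Accommodate, Aggressive): Incumbent gets 8, best alternative 3; Entrant gets 10, best alternative 6. No profitable deviation — NE.
(Accommodate, Moderate): Incumbent can switch to Passive (3 → 5). Not NE.
(Accommodate, Passive): Incumbent can switch to Passive (1 → 7). Not NE.
(Accommodate, Accommodate): Incumbent can switch to Passive (3 → 8). Not NE.
(Withdraw, Aggressive): Incumbent can switch to Accommodate (3 → 8). Not NE.
(Withdraw, Moderate): Incumbent gets 9, best alternative 5; Entrant gets 11, best alternative 9. No profitable deviation — NE.
(Withdraw, Passive): Incumbent can switch to Passive (6 → 7). Not NE.
(Withdraw, Accommodate): Entrant can switch to Aggressive (4 → 9). Not NE.

Pure-strategy Nash equilibria: (Passive, Passive), (Accommodate, Aggressive), (Withdraw, Moderate)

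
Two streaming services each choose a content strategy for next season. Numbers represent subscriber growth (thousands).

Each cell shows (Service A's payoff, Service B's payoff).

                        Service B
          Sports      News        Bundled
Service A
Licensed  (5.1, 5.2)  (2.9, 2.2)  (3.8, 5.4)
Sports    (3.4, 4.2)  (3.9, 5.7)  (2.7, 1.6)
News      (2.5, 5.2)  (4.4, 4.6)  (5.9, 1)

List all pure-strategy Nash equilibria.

none

Mark each player's best response to every combination of opponents' strategies; a profile where every player is best-responding is a pure Nash equilibrium.
Service A against Sports: payoffs 5.1, 3.4, 2.5 → best response Licensed.
Service A against News: payoffs 2.9, 3.9, 4.4 → best response News.
Service A against Bundled: payoffs 3.8, 2.7, 5.9 → best response News.
Service B against Licensed: payoffs 5.2, 2.2, 5.4 → best response Bundled.
Service B against Sports: payoffs 4.2, 5.7, 1.6 → best response News.
Service B against News: payoffs 5.2, 4.6, 1 → best response Sports.
No profile is a mutual best response for all players.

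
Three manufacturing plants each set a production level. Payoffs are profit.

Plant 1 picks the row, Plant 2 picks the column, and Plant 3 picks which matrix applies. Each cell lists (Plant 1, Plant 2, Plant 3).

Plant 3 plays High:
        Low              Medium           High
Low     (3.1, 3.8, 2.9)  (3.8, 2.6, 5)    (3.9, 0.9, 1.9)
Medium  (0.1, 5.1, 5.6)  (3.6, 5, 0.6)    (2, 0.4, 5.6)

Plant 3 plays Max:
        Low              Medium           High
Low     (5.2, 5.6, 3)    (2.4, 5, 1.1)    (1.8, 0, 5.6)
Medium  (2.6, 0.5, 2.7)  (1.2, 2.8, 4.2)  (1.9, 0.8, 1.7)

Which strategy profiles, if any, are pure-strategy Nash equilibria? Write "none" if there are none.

(Low, Low, Max)

Mark each player's best response to every combination of opponents' strategies; a profile where every player is best-responding is a pure Nash equilibrium.
Plant 1 against (Low, High): payoffs 3.1, 0.1 → best response Low.
Plant 1 against (Low, Max): payoffs 5.2, 2.6 → best response Low.
Plant 1 against (Medium, High): payoffs 3.8, 3.6 → best response Low.
Plant 1 against (Medium, Max): payoffs 2.4, 1.2 → best response Low.
Plant 1 against (High, High): payoffs 3.9, 2 → best response Low.
Plant 1 against (High, Max): payoffs 1.8, 1.9 → best response Medium.
Plant 2 against (Low, High): payoffs 3.8, 2.6, 0.9 → best response Low.
Plant 2 against (Low, Max): payoffs 5.6, 5, 0 → best response Low.
Plant 2 against (Medium, High): payoffs 5.1, 5, 0.4 → best response Low.
Plant 2 against (Medium, Max): payoffs 0.5, 2.8, 0.8 → best response Medium.
Plant 3 against (Low, Low): payoffs 2.9, 3 → best response Max.
Plant 3 against (Low, Medium): payoffs 5, 1.1 → best response High.
Plant 3 against (Low, High): payoffs 1.9, 5.6 → best response Max.
Plant 3 against (Medium, Low): payoffs 5.6, 2.7 → best response High.
Plant 3 against (Medium, Medium): payoffs 0.6, 4.2 → best response Max.
Plant 3 against (Medium, High): payoffs 5.6, 1.7 → best response High.
Mutual best responses: (Low, Low, Max).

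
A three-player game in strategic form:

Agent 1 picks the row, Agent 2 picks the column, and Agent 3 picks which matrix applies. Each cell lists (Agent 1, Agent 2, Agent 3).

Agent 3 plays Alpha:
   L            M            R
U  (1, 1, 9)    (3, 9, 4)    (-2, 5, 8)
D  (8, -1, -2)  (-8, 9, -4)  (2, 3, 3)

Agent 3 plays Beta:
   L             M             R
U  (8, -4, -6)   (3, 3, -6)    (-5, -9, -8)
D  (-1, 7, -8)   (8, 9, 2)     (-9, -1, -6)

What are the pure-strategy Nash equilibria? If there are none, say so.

Pure-strategy Nash equilibria: (U, M, Alpha); (D, M, Beta)

For each strategy profile, look for a profitable unilateral deviation.
(U, L, Alpha): Agent 1 can switch to D (1 → 8). Not NE.
(U, L, Beta): Agent 2 can switch to M (-4 → 3). Not NE.
(U, M, Alpha): Agent 1 gets 3, best alternative -8; Agent 2 gets 9, best alternative 5; Agent 3 gets 4, best alternative -6. No profitable deviation — NE.
(U, M, Beta): Agent 1 can switch to D (3 → 8). Not NE.
(U, R, Alpha): Agent 1 can switch to D (-2 → 2). Not NE.
(U, R, Beta): Agent 2 can switch to L (-9 → -4). Not NE.
(D, L, Alpha): Agent 2 can switch to M (-1 → 9). Not NE.
(D, L, Beta): Agent 1 can switch to U (-1 → 8). Not NE.
(D, M, Alpha): Agent 1 can switch to U (-8 → 3). Not NE.
(D, M, Beta): Agent 1 gets 8, best alternative 3; Agent 2 gets 9, best alternative 7; Agent 3 gets 2, best alternative -4. No profitable deviation — NE.
(D, R, Alpha): Agent 2 can switch to M (3 → 9). Not NE.
(D, R, Beta): Agent 1 can switch to U (-9 → -5). Not NE.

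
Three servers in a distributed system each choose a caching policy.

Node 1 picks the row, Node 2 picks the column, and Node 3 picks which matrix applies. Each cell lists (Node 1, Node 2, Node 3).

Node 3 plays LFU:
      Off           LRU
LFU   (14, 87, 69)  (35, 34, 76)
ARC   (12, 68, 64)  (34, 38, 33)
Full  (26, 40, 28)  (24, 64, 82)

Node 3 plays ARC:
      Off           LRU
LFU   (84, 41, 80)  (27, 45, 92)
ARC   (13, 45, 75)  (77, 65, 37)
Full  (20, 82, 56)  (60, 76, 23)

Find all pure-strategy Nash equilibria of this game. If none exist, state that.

Pure NE: (ARC, LRU, ARC)

(LFU, Off, LFU): Node 1 can switch to Full (14 → 26). Not NE.
(LFU, Off, ARC): Node 2 can switch to LRU (41 → 45). Not NE.
(LFU, LRU, LFU): Node 2 can switch to Off (34 → 87). Not NE.
(LFU, LRU, ARC): Node 1 can switch to ARC (27 → 77). Not NE.
(ARC, Off, LFU): Node 1 can switch to LFU (12 → 14). Not NE.
(ARC, Off, ARC): Node 1 can switch to LFU (13 → 84). Not NE.
(ARC, LRU, LFU): Node 1 can switch to LFU (34 → 35). Not NE.
(ARC, LRU, ARC): Node 1 gets 77, best alternative 60; Node 2 gets 65, best alternative 45; Node 3 gets 37, best alternative 33. No profitable deviation — NE.
(Full, Off, LFU): Node 2 can switch to LRU (40 → 64). Not NE.
(Full, Off, ARC): Node 1 can switch to LFU (20 → 84). Not NE.
(Full, LRU, LFU): Node 1 can switch to LFU (24 → 35). Not NE.
(Full, LRU, ARC): Node 1 can switch to ARC (60 → 77). Not NE.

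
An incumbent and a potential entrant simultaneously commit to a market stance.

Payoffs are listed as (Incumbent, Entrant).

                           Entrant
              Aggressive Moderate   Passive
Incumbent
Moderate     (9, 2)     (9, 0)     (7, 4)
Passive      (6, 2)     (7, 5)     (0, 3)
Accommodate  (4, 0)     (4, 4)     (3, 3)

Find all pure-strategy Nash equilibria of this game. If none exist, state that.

For each strategy profile, look for a profitable unilateral deviation.
(Moderate, Aggressive): Entrant can switch to Passive (2 → 4). Not NE.
(Moderate, Moderate): Entrant can switch to Aggressive (0 → 2). Not NE.
(Moderate, Passive): Incumbent gets 7, best alternative 3; Entrant gets 4, best alternative 2. No profitable deviation — NE.
(Passive, Aggressive): Incumbent can switch to Moderate (6 → 9). Not NE.
(Passive, Moderate): Incumbent can switch to Moderate (7 → 9). Not NE.
(Passive, Passive): Incumbent can switch to Moderate (0 → 7). Not NE.
(Accommodate, Aggressive): Incumbent can switch to Moderate (4 → 9). Not NE.
(The remaining 2 profiles each have a profitable deviation by the same check.)

(Moderate, Passive)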